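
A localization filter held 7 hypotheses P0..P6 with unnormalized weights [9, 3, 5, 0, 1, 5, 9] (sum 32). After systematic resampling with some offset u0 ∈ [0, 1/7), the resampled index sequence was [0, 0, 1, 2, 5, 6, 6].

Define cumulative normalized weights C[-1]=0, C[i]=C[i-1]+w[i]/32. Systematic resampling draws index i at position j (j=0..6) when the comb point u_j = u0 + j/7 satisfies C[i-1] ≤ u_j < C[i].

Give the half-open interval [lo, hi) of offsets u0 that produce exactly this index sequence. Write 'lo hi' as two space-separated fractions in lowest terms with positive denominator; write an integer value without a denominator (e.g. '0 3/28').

C = [9/32, 3/8, 17/32, 17/32, 9/16, 23/32, 1]
j=0 picked index 0: u0 ∈ [0, 9/32)
j=1 picked index 0: u0 ∈ [-1/7, 31/224)
j=2 picked index 1: u0 ∈ [-1/224, 5/56)
j=3 picked index 2: u0 ∈ [-3/56, 23/224)
j=4 picked index 5: u0 ∈ [-1/112, 33/224)
j=5 picked index 6: u0 ∈ [1/224, 2/7)
j=6 picked index 6: u0 ∈ [-31/224, 1/7)
intersection: [1/224, 5/56)

1/224 5/56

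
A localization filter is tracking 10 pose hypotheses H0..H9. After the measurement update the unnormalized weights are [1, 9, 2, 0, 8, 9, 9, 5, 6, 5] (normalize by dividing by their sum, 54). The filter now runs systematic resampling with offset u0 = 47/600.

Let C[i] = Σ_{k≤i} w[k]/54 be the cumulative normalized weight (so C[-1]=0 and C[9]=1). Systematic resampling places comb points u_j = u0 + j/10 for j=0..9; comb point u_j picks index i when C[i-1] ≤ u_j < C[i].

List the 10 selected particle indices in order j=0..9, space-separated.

C = [1/54, 5/27, 2/9, 2/9, 10/27, 29/54, 19/27, 43/54, 49/54, 1]
j=0: u_0=47/600 ∈ [1/54, 5/27) → index 1
j=1: u_1=107/600 ∈ [1/54, 5/27) → index 1
j=2: u_2=167/600 ∈ [2/9, 10/27) → index 4
j=3: u_3=227/600 ∈ [10/27, 29/54) → index 5
j=4: u_4=287/600 ∈ [10/27, 29/54) → index 5
j=5: u_5=347/600 ∈ [29/54, 19/27) → index 6
j=6: u_6=407/600 ∈ [29/54, 19/27) → index 6
j=7: u_7=467/600 ∈ [19/27, 43/54) → index 7
j=8: u_8=527/600 ∈ [43/54, 49/54) → index 8
j=9: u_9=587/600 ∈ [49/54, 1) → index 9

1 1 4 5 5 6 6 7 8 9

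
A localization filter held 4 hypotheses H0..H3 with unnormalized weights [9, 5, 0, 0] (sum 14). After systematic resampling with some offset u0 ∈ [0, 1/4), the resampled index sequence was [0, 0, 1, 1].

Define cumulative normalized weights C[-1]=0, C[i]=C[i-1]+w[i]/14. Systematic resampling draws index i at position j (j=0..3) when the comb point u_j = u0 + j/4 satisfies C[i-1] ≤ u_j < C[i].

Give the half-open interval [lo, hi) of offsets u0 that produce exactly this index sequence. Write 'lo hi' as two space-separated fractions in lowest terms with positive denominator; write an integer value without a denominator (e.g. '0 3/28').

1/7 1/4

C = [9/14, 1, 1, 1]
j=0 picked index 0: u0 ∈ [0, 9/14)
j=1 picked index 0: u0 ∈ [-1/4, 11/28)
j=2 picked index 1: u0 ∈ [1/7, 1/2)
j=3 picked index 1: u0 ∈ [-3/28, 1/4)
intersection: [1/7, 1/4)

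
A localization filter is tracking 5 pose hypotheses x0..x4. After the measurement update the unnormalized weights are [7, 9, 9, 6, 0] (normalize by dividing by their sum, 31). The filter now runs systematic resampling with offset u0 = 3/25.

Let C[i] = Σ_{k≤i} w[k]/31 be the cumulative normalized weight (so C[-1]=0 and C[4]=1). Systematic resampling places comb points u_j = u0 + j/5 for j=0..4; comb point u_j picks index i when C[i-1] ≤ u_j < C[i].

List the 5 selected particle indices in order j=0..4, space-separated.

C = [7/31, 16/31, 25/31, 1, 1]
j=0: u_0=3/25 ∈ [0, 7/31) → index 0
j=1: u_1=8/25 ∈ [7/31, 16/31) → index 1
j=2: u_2=13/25 ∈ [16/31, 25/31) → index 2
j=3: u_3=18/25 ∈ [16/31, 25/31) → index 2
j=4: u_4=23/25 ∈ [25/31, 1) → index 3

0 1 2 2 3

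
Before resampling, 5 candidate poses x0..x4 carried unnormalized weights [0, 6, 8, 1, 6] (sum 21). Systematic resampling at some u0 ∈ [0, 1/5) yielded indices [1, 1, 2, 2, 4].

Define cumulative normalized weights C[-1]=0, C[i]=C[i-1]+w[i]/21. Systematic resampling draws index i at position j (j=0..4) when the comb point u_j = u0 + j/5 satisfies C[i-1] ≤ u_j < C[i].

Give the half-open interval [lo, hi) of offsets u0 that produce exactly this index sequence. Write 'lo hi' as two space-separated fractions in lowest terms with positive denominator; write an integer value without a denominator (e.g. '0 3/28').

C = [0, 2/7, 2/3, 5/7, 1]
j=0 picked index 1: u0 ∈ [0, 2/7)
j=1 picked index 1: u0 ∈ [-1/5, 3/35)
j=2 picked index 2: u0 ∈ [-4/35, 4/15)
j=3 picked index 2: u0 ∈ [-11/35, 1/15)
j=4 picked index 4: u0 ∈ [-3/35, 1/5)
intersection: [0, 1/15)

0 1/15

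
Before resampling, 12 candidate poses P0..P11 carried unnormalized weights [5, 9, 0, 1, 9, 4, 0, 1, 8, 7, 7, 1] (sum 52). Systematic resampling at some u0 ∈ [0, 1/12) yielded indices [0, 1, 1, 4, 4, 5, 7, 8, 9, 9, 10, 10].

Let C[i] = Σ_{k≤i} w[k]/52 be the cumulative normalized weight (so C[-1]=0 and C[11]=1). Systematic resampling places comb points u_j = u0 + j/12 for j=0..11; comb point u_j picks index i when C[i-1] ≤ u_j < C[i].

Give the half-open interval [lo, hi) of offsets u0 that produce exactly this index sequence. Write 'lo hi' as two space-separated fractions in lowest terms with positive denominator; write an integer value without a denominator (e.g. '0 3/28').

7/156 3/52

C = [5/52, 7/26, 7/26, 15/52, 6/13, 7/13, 7/13, 29/52, 37/52, 11/13, 51/52, 1]
j=0 picked index 0: u0 ∈ [0, 5/52)
j=1 picked index 1: u0 ∈ [1/78, 29/156)
j=2 picked index 1: u0 ∈ [-11/156, 4/39)
j=3 picked index 4: u0 ∈ [1/26, 11/52)
j=4 picked index 4: u0 ∈ [-7/156, 5/39)
j=5 picked index 5: u0 ∈ [7/156, 19/156)
j=6 picked index 7: u0 ∈ [1/26, 3/52)
j=7 picked index 8: u0 ∈ [-1/39, 5/39)
j=8 picked index 9: u0 ∈ [7/156, 7/39)
j=9 picked index 9: u0 ∈ [-1/26, 5/52)
j=10 picked index 10: u0 ∈ [1/78, 23/156)
j=11 picked index 10: u0 ∈ [-11/156, 5/78)
intersection: [7/156, 3/52)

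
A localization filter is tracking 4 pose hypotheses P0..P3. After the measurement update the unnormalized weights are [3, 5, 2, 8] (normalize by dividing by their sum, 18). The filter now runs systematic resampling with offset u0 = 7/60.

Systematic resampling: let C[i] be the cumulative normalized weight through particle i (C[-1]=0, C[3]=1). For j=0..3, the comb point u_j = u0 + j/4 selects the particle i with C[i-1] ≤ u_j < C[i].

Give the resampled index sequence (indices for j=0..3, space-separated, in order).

0 1 3 3

C = [1/6, 4/9, 5/9, 1]
j=0: u_0=7/60 ∈ [0, 1/6) → index 0
j=1: u_1=11/30 ∈ [1/6, 4/9) → index 1
j=2: u_2=37/60 ∈ [5/9, 1) → index 3
j=3: u_3=13/15 ∈ [5/9, 1) → index 3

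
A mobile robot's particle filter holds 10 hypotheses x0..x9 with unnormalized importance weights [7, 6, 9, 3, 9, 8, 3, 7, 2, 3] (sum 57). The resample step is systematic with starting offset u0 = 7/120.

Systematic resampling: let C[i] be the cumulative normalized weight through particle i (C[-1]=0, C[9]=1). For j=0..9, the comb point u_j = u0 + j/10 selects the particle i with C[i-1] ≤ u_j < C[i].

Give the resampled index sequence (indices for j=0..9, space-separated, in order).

0 1 2 2 4 4 5 6 7 9

C = [7/57, 13/57, 22/57, 25/57, 34/57, 14/19, 15/19, 52/57, 18/19, 1]
j=0: u_0=7/120 ∈ [0, 7/57) → index 0
j=1: u_1=19/120 ∈ [7/57, 13/57) → index 1
j=2: u_2=31/120 ∈ [13/57, 22/57) → index 2
j=3: u_3=43/120 ∈ [13/57, 22/57) → index 2
j=4: u_4=11/24 ∈ [25/57, 34/57) → index 4
j=5: u_5=67/120 ∈ [25/57, 34/57) → index 4
j=6: u_6=79/120 ∈ [34/57, 14/19) → index 5
j=7: u_7=91/120 ∈ [14/19, 15/19) → index 6
j=8: u_8=103/120 ∈ [15/19, 52/57) → index 7
j=9: u_9=23/24 ∈ [18/19, 1) → index 9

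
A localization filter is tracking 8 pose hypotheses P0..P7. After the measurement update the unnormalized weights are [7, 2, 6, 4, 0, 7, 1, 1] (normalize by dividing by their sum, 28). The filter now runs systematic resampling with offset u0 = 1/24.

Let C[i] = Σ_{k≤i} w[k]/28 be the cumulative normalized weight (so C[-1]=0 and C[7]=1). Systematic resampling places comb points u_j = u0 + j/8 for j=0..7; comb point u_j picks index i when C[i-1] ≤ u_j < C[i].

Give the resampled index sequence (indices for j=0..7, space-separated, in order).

C = [1/4, 9/28, 15/28, 19/28, 19/28, 13/14, 27/28, 1]
j=0: u_0=1/24 ∈ [0, 1/4) → index 0
j=1: u_1=1/6 ∈ [0, 1/4) → index 0
j=2: u_2=7/24 ∈ [1/4, 9/28) → index 1
j=3: u_3=5/12 ∈ [9/28, 15/28) → index 2
j=4: u_4=13/24 ∈ [15/28, 19/28) → index 3
j=5: u_5=2/3 ∈ [15/28, 19/28) → index 3
j=6: u_6=19/24 ∈ [19/28, 13/14) → index 5
j=7: u_7=11/12 ∈ [19/28, 13/14) → index 5

0 0 1 2 3 3 5 5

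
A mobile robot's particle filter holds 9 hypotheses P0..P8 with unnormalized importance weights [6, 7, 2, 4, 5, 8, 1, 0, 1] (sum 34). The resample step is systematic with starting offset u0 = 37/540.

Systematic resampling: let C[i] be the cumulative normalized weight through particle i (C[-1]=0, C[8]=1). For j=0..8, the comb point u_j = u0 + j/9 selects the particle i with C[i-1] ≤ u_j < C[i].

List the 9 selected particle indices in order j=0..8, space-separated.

0 1 1 2 3 4 5 5 6

C = [3/17, 13/34, 15/34, 19/34, 12/17, 16/17, 33/34, 33/34, 1]
j=0: u_0=37/540 ∈ [0, 3/17) → index 0
j=1: u_1=97/540 ∈ [3/17, 13/34) → index 1
j=2: u_2=157/540 ∈ [3/17, 13/34) → index 1
j=3: u_3=217/540 ∈ [13/34, 15/34) → index 2
j=4: u_4=277/540 ∈ [15/34, 19/34) → index 3
j=5: u_5=337/540 ∈ [19/34, 12/17) → index 4
j=6: u_6=397/540 ∈ [12/17, 16/17) → index 5
j=7: u_7=457/540 ∈ [12/17, 16/17) → index 5
j=8: u_8=517/540 ∈ [16/17, 33/34) → index 6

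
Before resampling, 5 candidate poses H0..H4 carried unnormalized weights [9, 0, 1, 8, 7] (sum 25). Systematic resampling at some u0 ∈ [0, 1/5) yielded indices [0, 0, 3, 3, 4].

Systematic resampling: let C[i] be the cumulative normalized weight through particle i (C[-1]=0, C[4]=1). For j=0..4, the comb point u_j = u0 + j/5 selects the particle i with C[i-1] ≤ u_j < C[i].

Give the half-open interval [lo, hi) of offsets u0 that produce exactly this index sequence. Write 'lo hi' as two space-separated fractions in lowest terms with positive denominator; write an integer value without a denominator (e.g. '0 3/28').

0 3/25

C = [9/25, 9/25, 2/5, 18/25, 1]
j=0 picked index 0: u0 ∈ [0, 9/25)
j=1 picked index 0: u0 ∈ [-1/5, 4/25)
j=2 picked index 3: u0 ∈ [0, 8/25)
j=3 picked index 3: u0 ∈ [-1/5, 3/25)
j=4 picked index 4: u0 ∈ [-2/25, 1/5)
intersection: [0, 3/25)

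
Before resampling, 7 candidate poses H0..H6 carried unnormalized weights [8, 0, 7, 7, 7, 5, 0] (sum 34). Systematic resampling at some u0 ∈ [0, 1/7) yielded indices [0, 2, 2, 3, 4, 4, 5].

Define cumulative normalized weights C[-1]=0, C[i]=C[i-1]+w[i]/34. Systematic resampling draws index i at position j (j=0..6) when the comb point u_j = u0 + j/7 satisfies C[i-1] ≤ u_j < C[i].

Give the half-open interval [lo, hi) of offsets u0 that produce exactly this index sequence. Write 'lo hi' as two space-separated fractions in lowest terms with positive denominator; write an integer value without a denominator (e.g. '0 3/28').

C = [4/17, 4/17, 15/34, 11/17, 29/34, 1, 1]
j=0 picked index 0: u0 ∈ [0, 4/17)
j=1 picked index 2: u0 ∈ [11/119, 71/238)
j=2 picked index 2: u0 ∈ [-6/119, 37/238)
j=3 picked index 3: u0 ∈ [3/238, 26/119)
j=4 picked index 4: u0 ∈ [9/119, 67/238)
j=5 picked index 4: u0 ∈ [-8/119, 33/238)
j=6 picked index 5: u0 ∈ [-1/238, 1/7)
intersection: [11/119, 33/238)

11/119 33/238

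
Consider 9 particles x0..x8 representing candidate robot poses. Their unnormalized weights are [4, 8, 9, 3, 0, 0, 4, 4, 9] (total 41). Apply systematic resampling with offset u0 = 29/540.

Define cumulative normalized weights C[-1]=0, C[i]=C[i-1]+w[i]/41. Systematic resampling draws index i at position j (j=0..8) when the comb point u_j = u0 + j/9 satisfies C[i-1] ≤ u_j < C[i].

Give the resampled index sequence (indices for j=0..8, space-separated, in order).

0 1 1 2 2 6 7 8 8

C = [4/41, 12/41, 21/41, 24/41, 24/41, 24/41, 28/41, 32/41, 1]
j=0: u_0=29/540 ∈ [0, 4/41) → index 0
j=1: u_1=89/540 ∈ [4/41, 12/41) → index 1
j=2: u_2=149/540 ∈ [4/41, 12/41) → index 1
j=3: u_3=209/540 ∈ [12/41, 21/41) → index 2
j=4: u_4=269/540 ∈ [12/41, 21/41) → index 2
j=5: u_5=329/540 ∈ [24/41, 28/41) → index 6
j=6: u_6=389/540 ∈ [28/41, 32/41) → index 7
j=7: u_7=449/540 ∈ [32/41, 1) → index 8
j=8: u_8=509/540 ∈ [32/41, 1) → index 8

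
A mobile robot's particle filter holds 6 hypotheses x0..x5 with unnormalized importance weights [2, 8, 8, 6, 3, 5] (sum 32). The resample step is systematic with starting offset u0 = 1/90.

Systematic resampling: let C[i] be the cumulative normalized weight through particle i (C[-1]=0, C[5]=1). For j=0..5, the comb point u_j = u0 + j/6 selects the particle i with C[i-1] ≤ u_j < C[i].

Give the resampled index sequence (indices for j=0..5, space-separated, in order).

0 1 2 2 3 5

C = [1/16, 5/16, 9/16, 3/4, 27/32, 1]
j=0: u_0=1/90 ∈ [0, 1/16) → index 0
j=1: u_1=8/45 ∈ [1/16, 5/16) → index 1
j=2: u_2=31/90 ∈ [5/16, 9/16) → index 2
j=3: u_3=23/45 ∈ [5/16, 9/16) → index 2
j=4: u_4=61/90 ∈ [9/16, 3/4) → index 3
j=5: u_5=38/45 ∈ [27/32, 1) → index 5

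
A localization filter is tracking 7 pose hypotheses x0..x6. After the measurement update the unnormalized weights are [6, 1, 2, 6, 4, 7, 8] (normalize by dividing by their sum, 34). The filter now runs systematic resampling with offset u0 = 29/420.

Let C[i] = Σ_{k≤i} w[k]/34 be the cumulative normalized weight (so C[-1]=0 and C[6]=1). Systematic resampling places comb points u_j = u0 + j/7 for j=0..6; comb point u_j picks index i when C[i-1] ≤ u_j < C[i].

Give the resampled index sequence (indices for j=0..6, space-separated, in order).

0 2 3 4 5 6 6

C = [3/17, 7/34, 9/34, 15/34, 19/34, 13/17, 1]
j=0: u_0=29/420 ∈ [0, 3/17) → index 0
j=1: u_1=89/420 ∈ [7/34, 9/34) → index 2
j=2: u_2=149/420 ∈ [9/34, 15/34) → index 3
j=3: u_3=209/420 ∈ [15/34, 19/34) → index 4
j=4: u_4=269/420 ∈ [19/34, 13/17) → index 5
j=5: u_5=47/60 ∈ [13/17, 1) → index 6
j=6: u_6=389/420 ∈ [13/17, 1) → index 6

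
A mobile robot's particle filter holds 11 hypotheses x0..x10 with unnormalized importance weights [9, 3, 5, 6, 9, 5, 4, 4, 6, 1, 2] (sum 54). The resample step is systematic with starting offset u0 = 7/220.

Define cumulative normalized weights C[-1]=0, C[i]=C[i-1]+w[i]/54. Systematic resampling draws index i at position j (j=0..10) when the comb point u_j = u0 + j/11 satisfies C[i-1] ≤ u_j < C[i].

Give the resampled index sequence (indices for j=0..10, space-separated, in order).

C = [1/6, 2/9, 17/54, 23/54, 16/27, 37/54, 41/54, 5/6, 17/18, 26/27, 1]
j=0: u_0=7/220 ∈ [0, 1/6) → index 0
j=1: u_1=27/220 ∈ [0, 1/6) → index 0
j=2: u_2=47/220 ∈ [1/6, 2/9) → index 1
j=3: u_3=67/220 ∈ [2/9, 17/54) → index 2
j=4: u_4=87/220 ∈ [17/54, 23/54) → index 3
j=5: u_5=107/220 ∈ [23/54, 16/27) → index 4
j=6: u_6=127/220 ∈ [23/54, 16/27) → index 4
j=7: u_7=147/220 ∈ [16/27, 37/54) → index 5
j=8: u_8=167/220 ∈ [37/54, 41/54) → index 6
j=9: u_9=17/20 ∈ [5/6, 17/18) → index 8
j=10: u_10=207/220 ∈ [5/6, 17/18) → index 8

0 0 1 2 3 4 4 5 6 8 8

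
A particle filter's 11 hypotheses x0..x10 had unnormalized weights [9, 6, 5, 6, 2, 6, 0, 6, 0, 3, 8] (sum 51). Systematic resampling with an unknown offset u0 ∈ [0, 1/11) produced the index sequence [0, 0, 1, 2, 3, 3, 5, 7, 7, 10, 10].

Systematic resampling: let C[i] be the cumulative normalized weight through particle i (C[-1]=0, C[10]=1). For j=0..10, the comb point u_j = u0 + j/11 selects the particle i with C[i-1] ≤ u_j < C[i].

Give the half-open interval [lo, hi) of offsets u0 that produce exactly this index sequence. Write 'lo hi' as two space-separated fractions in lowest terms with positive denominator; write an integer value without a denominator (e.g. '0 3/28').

1/33 31/561

C = [3/17, 5/17, 20/51, 26/51, 28/51, 2/3, 2/3, 40/51, 40/51, 43/51, 1]
j=0 picked index 0: u0 ∈ [0, 3/17)
j=1 picked index 0: u0 ∈ [-1/11, 16/187)
j=2 picked index 1: u0 ∈ [-1/187, 21/187)
j=3 picked index 2: u0 ∈ [4/187, 67/561)
j=4 picked index 3: u0 ∈ [16/561, 82/561)
j=5 picked index 3: u0 ∈ [-35/561, 31/561)
j=6 picked index 5: u0 ∈ [2/561, 4/33)
j=7 picked index 7: u0 ∈ [1/33, 83/561)
j=8 picked index 7: u0 ∈ [-2/33, 32/561)
j=9 picked index 10: u0 ∈ [14/561, 2/11)
j=10 picked index 10: u0 ∈ [-37/561, 1/11)
intersection: [1/33, 31/561)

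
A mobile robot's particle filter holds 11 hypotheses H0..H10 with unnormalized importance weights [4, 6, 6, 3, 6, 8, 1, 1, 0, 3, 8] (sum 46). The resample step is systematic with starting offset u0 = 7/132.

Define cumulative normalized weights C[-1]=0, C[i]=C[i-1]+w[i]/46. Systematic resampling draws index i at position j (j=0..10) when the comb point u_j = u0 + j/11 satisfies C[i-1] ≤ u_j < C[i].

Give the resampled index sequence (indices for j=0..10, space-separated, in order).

C = [2/23, 5/23, 8/23, 19/46, 25/46, 33/46, 17/23, 35/46, 35/46, 19/23, 1]
j=0: u_0=7/132 ∈ [0, 2/23) → index 0
j=1: u_1=19/132 ∈ [2/23, 5/23) → index 1
j=2: u_2=31/132 ∈ [5/23, 8/23) → index 2
j=3: u_3=43/132 ∈ [5/23, 8/23) → index 2
j=4: u_4=5/12 ∈ [19/46, 25/46) → index 4
j=5: u_5=67/132 ∈ [19/46, 25/46) → index 4
j=6: u_6=79/132 ∈ [25/46, 33/46) → index 5
j=7: u_7=91/132 ∈ [25/46, 33/46) → index 5
j=8: u_8=103/132 ∈ [35/46, 19/23) → index 9
j=9: u_9=115/132 ∈ [19/23, 1) → index 10
j=10: u_10=127/132 ∈ [19/23, 1) → index 10

0 1 2 2 4 4 5 5 9 10 10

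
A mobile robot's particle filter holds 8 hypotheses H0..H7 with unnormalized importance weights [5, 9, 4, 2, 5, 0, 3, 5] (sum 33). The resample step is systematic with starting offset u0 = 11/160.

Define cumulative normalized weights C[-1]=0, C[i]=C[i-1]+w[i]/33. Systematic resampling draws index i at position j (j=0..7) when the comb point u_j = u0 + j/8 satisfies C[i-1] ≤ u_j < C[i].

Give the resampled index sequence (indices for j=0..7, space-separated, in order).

C = [5/33, 14/33, 6/11, 20/33, 25/33, 25/33, 28/33, 1]
j=0: u_0=11/160 ∈ [0, 5/33) → index 0
j=1: u_1=31/160 ∈ [5/33, 14/33) → index 1
j=2: u_2=51/160 ∈ [5/33, 14/33) → index 1
j=3: u_3=71/160 ∈ [14/33, 6/11) → index 2
j=4: u_4=91/160 ∈ [6/11, 20/33) → index 3
j=5: u_5=111/160 ∈ [20/33, 25/33) → index 4
j=6: u_6=131/160 ∈ [25/33, 28/33) → index 6
j=7: u_7=151/160 ∈ [28/33, 1) → index 7

0 1 1 2 3 4 6 7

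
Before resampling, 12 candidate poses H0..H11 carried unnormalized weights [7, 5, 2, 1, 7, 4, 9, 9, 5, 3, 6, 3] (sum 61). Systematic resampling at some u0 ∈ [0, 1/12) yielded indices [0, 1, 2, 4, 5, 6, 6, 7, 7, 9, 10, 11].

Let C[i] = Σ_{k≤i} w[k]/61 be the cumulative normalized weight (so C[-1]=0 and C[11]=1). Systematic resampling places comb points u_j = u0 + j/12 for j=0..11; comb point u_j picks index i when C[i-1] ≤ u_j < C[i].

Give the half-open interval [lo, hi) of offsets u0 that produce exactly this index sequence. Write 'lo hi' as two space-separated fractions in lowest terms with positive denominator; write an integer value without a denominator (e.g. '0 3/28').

13/244 10/183

C = [7/61, 12/61, 14/61, 15/61, 22/61, 26/61, 35/61, 44/61, 49/61, 52/61, 58/61, 1]
j=0 picked index 0: u0 ∈ [0, 7/61)
j=1 picked index 1: u0 ∈ [23/732, 83/732)
j=2 picked index 2: u0 ∈ [11/366, 23/366)
j=3 picked index 4: u0 ∈ [-1/244, 27/244)
j=4 picked index 5: u0 ∈ [5/183, 17/183)
j=5 picked index 6: u0 ∈ [7/732, 115/732)
j=6 picked index 6: u0 ∈ [-9/122, 9/122)
j=7 picked index 7: u0 ∈ [-7/732, 101/732)
j=8 picked index 7: u0 ∈ [-17/183, 10/183)
j=9 picked index 9: u0 ∈ [13/244, 25/244)
j=10 picked index 10: u0 ∈ [7/366, 43/366)
j=11 picked index 11: u0 ∈ [25/732, 1/12)
intersection: [13/244, 10/183)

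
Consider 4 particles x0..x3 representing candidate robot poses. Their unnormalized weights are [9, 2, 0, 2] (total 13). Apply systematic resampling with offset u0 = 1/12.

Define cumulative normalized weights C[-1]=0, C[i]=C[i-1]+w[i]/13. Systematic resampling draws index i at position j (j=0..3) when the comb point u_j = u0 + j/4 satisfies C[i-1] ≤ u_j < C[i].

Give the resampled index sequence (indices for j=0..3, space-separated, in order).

C = [9/13, 11/13, 11/13, 1]
j=0: u_0=1/12 ∈ [0, 9/13) → index 0
j=1: u_1=1/3 ∈ [0, 9/13) → index 0
j=2: u_2=7/12 ∈ [0, 9/13) → index 0
j=3: u_3=5/6 ∈ [9/13, 11/13) → index 1

0 0 0 1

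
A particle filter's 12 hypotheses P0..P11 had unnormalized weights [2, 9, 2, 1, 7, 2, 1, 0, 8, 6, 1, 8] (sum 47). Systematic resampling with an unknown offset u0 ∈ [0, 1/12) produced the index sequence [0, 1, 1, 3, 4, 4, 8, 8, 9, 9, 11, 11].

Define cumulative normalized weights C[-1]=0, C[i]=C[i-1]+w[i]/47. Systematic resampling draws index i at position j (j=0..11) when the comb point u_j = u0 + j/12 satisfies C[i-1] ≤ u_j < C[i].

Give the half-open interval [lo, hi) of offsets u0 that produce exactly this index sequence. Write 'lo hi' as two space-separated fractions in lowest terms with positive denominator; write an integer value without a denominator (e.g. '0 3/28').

C = [2/47, 11/47, 13/47, 14/47, 21/47, 23/47, 24/47, 24/47, 32/47, 38/47, 39/47, 1]
j=0 picked index 0: u0 ∈ [0, 2/47)
j=1 picked index 1: u0 ∈ [-23/564, 85/564)
j=2 picked index 1: u0 ∈ [-35/282, 19/282)
j=3 picked index 3: u0 ∈ [5/188, 9/188)
j=4 picked index 4: u0 ∈ [-5/141, 16/141)
j=5 picked index 4: u0 ∈ [-67/564, 17/564)
j=6 picked index 8: u0 ∈ [1/94, 17/94)
j=7 picked index 8: u0 ∈ [-41/564, 55/564)
j=8 picked index 9: u0 ∈ [2/141, 20/141)
j=9 picked index 9: u0 ∈ [-13/188, 11/188)
j=10 picked index 11: u0 ∈ [-1/282, 1/6)
j=11 picked index 11: u0 ∈ [-49/564, 1/12)
intersection: [5/188, 17/564)

5/188 17/564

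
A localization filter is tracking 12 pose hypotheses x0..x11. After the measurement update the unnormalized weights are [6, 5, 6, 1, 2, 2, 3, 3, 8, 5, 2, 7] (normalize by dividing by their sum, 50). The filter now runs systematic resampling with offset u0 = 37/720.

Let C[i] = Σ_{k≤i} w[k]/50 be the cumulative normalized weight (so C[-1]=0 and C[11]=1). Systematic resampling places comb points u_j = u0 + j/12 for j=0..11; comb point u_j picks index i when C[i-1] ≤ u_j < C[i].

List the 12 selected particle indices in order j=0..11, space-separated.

0 1 1 2 4 6 7 8 8 9 11 11

C = [3/25, 11/50, 17/50, 9/25, 2/5, 11/25, 1/2, 14/25, 18/25, 41/50, 43/50, 1]
j=0: u_0=37/720 ∈ [0, 3/25) → index 0
j=1: u_1=97/720 ∈ [3/25, 11/50) → index 1
j=2: u_2=157/720 ∈ [3/25, 11/50) → index 1
j=3: u_3=217/720 ∈ [11/50, 17/50) → index 2
j=4: u_4=277/720 ∈ [9/25, 2/5) → index 4
j=5: u_5=337/720 ∈ [11/25, 1/2) → index 6
j=6: u_6=397/720 ∈ [1/2, 14/25) → index 7
j=7: u_7=457/720 ∈ [14/25, 18/25) → index 8
j=8: u_8=517/720 ∈ [14/25, 18/25) → index 8
j=9: u_9=577/720 ∈ [18/25, 41/50) → index 9
j=10: u_10=637/720 ∈ [43/50, 1) → index 11
j=11: u_11=697/720 ∈ [43/50, 1) → index 11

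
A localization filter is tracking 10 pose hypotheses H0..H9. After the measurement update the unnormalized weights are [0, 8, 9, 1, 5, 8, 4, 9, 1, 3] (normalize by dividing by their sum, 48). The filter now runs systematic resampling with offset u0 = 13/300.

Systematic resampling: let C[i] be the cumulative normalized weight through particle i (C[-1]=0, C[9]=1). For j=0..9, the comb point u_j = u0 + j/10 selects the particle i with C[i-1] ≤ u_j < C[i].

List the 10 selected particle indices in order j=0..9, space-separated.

C = [0, 1/6, 17/48, 3/8, 23/48, 31/48, 35/48, 11/12, 15/16, 1]
j=0: u_0=13/300 ∈ [0, 1/6) → index 1
j=1: u_1=43/300 ∈ [0, 1/6) → index 1
j=2: u_2=73/300 ∈ [1/6, 17/48) → index 2
j=3: u_3=103/300 ∈ [1/6, 17/48) → index 2
j=4: u_4=133/300 ∈ [3/8, 23/48) → index 4
j=5: u_5=163/300 ∈ [23/48, 31/48) → index 5
j=6: u_6=193/300 ∈ [23/48, 31/48) → index 5
j=7: u_7=223/300 ∈ [35/48, 11/12) → index 7
j=8: u_8=253/300 ∈ [35/48, 11/12) → index 7
j=9: u_9=283/300 ∈ [15/16, 1) → index 9

1 1 2 2 4 5 5 7 7 9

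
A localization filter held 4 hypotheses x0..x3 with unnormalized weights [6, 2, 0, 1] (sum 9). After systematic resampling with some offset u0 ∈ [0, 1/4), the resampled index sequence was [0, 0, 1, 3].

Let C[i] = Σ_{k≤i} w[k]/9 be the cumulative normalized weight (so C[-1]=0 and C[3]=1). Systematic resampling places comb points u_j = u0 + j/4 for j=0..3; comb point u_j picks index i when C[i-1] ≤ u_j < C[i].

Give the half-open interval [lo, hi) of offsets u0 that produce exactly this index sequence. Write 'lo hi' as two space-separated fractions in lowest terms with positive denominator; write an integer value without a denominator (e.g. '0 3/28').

C = [2/3, 8/9, 8/9, 1]
j=0 picked index 0: u0 ∈ [0, 2/3)
j=1 picked index 0: u0 ∈ [-1/4, 5/12)
j=2 picked index 1: u0 ∈ [1/6, 7/18)
j=3 picked index 3: u0 ∈ [5/36, 1/4)
intersection: [1/6, 1/4)

1/6 1/4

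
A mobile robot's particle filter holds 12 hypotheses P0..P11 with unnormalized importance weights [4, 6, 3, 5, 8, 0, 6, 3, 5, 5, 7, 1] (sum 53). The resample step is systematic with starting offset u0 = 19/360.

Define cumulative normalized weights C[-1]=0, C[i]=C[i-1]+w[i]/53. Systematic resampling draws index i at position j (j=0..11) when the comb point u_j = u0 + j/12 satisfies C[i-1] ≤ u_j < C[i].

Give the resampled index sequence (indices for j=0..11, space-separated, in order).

0 1 2 3 4 4 6 7 8 9 10 10

C = [4/53, 10/53, 13/53, 18/53, 26/53, 26/53, 32/53, 35/53, 40/53, 45/53, 52/53, 1]
j=0: u_0=19/360 ∈ [0, 4/53) → index 0
j=1: u_1=49/360 ∈ [4/53, 10/53) → index 1
j=2: u_2=79/360 ∈ [10/53, 13/53) → index 2
j=3: u_3=109/360 ∈ [13/53, 18/53) → index 3
j=4: u_4=139/360 ∈ [18/53, 26/53) → index 4
j=5: u_5=169/360 ∈ [18/53, 26/53) → index 4
j=6: u_6=199/360 ∈ [26/53, 32/53) → index 6
j=7: u_7=229/360 ∈ [32/53, 35/53) → index 7
j=8: u_8=259/360 ∈ [35/53, 40/53) → index 8
j=9: u_9=289/360 ∈ [40/53, 45/53) → index 9
j=10: u_10=319/360 ∈ [45/53, 52/53) → index 10
j=11: u_11=349/360 ∈ [45/53, 52/53) → index 10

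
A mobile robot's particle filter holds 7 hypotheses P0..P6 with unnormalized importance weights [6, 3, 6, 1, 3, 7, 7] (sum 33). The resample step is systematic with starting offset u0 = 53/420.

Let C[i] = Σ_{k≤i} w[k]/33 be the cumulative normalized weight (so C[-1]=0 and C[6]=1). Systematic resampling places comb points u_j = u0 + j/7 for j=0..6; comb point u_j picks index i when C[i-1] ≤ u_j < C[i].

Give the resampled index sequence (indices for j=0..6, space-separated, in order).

0 1 2 4 5 6 6

C = [2/11, 3/11, 5/11, 16/33, 19/33, 26/33, 1]
j=0: u_0=53/420 ∈ [0, 2/11) → index 0
j=1: u_1=113/420 ∈ [2/11, 3/11) → index 1
j=2: u_2=173/420 ∈ [3/11, 5/11) → index 2
j=3: u_3=233/420 ∈ [16/33, 19/33) → index 4
j=4: u_4=293/420 ∈ [19/33, 26/33) → index 5
j=5: u_5=353/420 ∈ [26/33, 1) → index 6
j=6: u_6=59/60 ∈ [26/33, 1) → index 6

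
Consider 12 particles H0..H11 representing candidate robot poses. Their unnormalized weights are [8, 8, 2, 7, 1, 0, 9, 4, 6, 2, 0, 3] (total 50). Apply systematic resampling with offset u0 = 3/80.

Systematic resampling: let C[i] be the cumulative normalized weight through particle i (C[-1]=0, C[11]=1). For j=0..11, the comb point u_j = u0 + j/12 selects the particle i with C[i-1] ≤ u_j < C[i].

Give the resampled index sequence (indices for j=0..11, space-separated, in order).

C = [4/25, 8/25, 9/25, 1/2, 13/25, 13/25, 7/10, 39/50, 9/10, 47/50, 47/50, 1]
j=0: u_0=3/80 ∈ [0, 4/25) → index 0
j=1: u_1=29/240 ∈ [0, 4/25) → index 0
j=2: u_2=49/240 ∈ [4/25, 8/25) → index 1
j=3: u_3=23/80 ∈ [4/25, 8/25) → index 1
j=4: u_4=89/240 ∈ [9/25, 1/2) → index 3
j=5: u_5=109/240 ∈ [9/25, 1/2) → index 3
j=6: u_6=43/80 ∈ [13/25, 7/10) → index 6
j=7: u_7=149/240 ∈ [13/25, 7/10) → index 6
j=8: u_8=169/240 ∈ [7/10, 39/50) → index 7
j=9: u_9=63/80 ∈ [39/50, 9/10) → index 8
j=10: u_10=209/240 ∈ [39/50, 9/10) → index 8
j=11: u_11=229/240 ∈ [47/50, 1) → index 11

0 0 1 1 3 3 6 6 7 8 8 11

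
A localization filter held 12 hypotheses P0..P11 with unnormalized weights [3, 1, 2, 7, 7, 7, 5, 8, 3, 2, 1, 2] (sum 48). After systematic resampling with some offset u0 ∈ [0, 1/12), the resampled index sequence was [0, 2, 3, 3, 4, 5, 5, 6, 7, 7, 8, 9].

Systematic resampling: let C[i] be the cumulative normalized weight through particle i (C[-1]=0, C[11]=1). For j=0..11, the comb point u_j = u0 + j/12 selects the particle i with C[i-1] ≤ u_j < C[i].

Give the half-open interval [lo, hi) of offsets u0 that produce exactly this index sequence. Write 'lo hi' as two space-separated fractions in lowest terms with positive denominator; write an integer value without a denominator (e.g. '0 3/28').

0 1/48

C = [1/16, 1/12, 1/8, 13/48, 5/12, 9/16, 2/3, 5/6, 43/48, 15/16, 23/24, 1]
j=0 picked index 0: u0 ∈ [0, 1/16)
j=1 picked index 2: u0 ∈ [0, 1/24)
j=2 picked index 3: u0 ∈ [-1/24, 5/48)
j=3 picked index 3: u0 ∈ [-1/8, 1/48)
j=4 picked index 4: u0 ∈ [-1/16, 1/12)
j=5 picked index 5: u0 ∈ [0, 7/48)
j=6 picked index 5: u0 ∈ [-1/12, 1/16)
j=7 picked index 6: u0 ∈ [-1/48, 1/12)
j=8 picked index 7: u0 ∈ [0, 1/6)
j=9 picked index 7: u0 ∈ [-1/12, 1/12)
j=10 picked index 8: u0 ∈ [0, 1/16)
j=11 picked index 9: u0 ∈ [-1/48, 1/48)
intersection: [0, 1/48)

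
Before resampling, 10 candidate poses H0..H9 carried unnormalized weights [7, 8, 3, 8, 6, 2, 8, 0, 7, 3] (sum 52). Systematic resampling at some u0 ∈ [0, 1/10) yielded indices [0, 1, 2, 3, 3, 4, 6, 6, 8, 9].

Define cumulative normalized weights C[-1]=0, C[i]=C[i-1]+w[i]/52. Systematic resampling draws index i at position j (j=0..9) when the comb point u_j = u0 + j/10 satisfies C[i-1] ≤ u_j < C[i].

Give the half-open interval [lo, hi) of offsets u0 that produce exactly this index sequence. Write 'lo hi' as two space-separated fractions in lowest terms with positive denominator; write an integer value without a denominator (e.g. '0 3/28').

23/260 1/10

C = [7/52, 15/52, 9/26, 1/2, 8/13, 17/26, 21/26, 21/26, 49/52, 1]
j=0 picked index 0: u0 ∈ [0, 7/52)
j=1 picked index 1: u0 ∈ [9/260, 49/260)
j=2 picked index 2: u0 ∈ [23/260, 19/130)
j=3 picked index 3: u0 ∈ [3/65, 1/5)
j=4 picked index 3: u0 ∈ [-7/130, 1/10)
j=5 picked index 4: u0 ∈ [0, 3/26)
j=6 picked index 6: u0 ∈ [7/130, 27/130)
j=7 picked index 6: u0 ∈ [-3/65, 7/65)
j=8 picked index 8: u0 ∈ [1/130, 37/260)
j=9 picked index 9: u0 ∈ [11/260, 1/10)
intersection: [23/260, 1/10)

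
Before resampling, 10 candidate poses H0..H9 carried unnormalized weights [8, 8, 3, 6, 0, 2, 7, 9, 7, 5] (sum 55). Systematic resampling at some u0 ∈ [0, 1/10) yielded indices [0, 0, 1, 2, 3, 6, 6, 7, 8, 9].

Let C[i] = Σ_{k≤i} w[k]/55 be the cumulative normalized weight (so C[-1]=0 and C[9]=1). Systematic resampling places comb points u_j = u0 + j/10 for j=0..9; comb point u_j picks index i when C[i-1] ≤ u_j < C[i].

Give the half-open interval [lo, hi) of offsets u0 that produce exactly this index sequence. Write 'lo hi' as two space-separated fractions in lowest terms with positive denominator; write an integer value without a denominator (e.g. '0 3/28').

1/110 1/55

C = [8/55, 16/55, 19/55, 5/11, 5/11, 27/55, 34/55, 43/55, 10/11, 1]
j=0 picked index 0: u0 ∈ [0, 8/55)
j=1 picked index 0: u0 ∈ [-1/10, 1/22)
j=2 picked index 1: u0 ∈ [-3/55, 1/11)
j=3 picked index 2: u0 ∈ [-1/110, 1/22)
j=4 picked index 3: u0 ∈ [-3/55, 3/55)
j=5 picked index 6: u0 ∈ [-1/110, 13/110)
j=6 picked index 6: u0 ∈ [-6/55, 1/55)
j=7 picked index 7: u0 ∈ [-9/110, 9/110)
j=8 picked index 8: u0 ∈ [-1/55, 6/55)
j=9 picked index 9: u0 ∈ [1/110, 1/10)
intersection: [1/110, 1/55)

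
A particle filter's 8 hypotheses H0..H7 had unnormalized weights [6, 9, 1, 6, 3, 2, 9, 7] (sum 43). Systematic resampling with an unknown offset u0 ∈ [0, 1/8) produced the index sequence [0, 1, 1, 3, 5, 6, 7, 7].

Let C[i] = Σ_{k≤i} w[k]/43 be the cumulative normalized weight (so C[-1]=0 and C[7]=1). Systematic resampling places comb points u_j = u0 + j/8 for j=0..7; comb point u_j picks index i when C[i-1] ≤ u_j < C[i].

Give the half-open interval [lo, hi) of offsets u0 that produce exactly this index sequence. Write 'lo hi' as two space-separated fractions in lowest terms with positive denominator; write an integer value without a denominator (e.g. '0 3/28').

15/172 17/172

C = [6/43, 15/43, 16/43, 22/43, 25/43, 27/43, 36/43, 1]
j=0 picked index 0: u0 ∈ [0, 6/43)
j=1 picked index 1: u0 ∈ [5/344, 77/344)
j=2 picked index 1: u0 ∈ [-19/172, 17/172)
j=3 picked index 3: u0 ∈ [-1/344, 47/344)
j=4 picked index 5: u0 ∈ [7/86, 11/86)
j=5 picked index 6: u0 ∈ [1/344, 73/344)
j=6 picked index 7: u0 ∈ [15/172, 1/4)
j=7 picked index 7: u0 ∈ [-13/344, 1/8)
intersection: [15/172, 17/172)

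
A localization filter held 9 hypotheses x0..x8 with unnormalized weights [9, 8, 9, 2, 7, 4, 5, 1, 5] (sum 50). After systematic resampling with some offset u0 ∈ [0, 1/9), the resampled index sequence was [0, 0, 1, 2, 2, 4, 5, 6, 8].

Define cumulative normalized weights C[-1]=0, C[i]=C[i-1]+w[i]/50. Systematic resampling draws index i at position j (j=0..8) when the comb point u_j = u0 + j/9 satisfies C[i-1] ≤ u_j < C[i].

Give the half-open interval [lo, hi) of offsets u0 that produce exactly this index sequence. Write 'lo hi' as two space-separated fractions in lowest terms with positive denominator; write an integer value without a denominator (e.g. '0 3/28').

1/30 31/450

C = [9/50, 17/50, 13/25, 14/25, 7/10, 39/50, 22/25, 9/10, 1]
j=0 picked index 0: u0 ∈ [0, 9/50)
j=1 picked index 0: u0 ∈ [-1/9, 31/450)
j=2 picked index 1: u0 ∈ [-19/450, 53/450)
j=3 picked index 2: u0 ∈ [1/150, 14/75)
j=4 picked index 2: u0 ∈ [-47/450, 17/225)
j=5 picked index 4: u0 ∈ [1/225, 13/90)
j=6 picked index 5: u0 ∈ [1/30, 17/150)
j=7 picked index 6: u0 ∈ [1/450, 23/225)
j=8 picked index 8: u0 ∈ [1/90, 1/9)
intersection: [1/30, 31/450)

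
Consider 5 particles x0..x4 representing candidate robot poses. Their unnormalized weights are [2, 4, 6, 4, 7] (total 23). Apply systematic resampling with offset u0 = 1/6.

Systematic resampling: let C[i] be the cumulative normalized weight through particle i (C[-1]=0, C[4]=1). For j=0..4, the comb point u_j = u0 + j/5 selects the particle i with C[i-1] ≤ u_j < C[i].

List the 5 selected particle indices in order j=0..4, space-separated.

C = [2/23, 6/23, 12/23, 16/23, 1]
j=0: u_0=1/6 ∈ [2/23, 6/23) → index 1
j=1: u_1=11/30 ∈ [6/23, 12/23) → index 2
j=2: u_2=17/30 ∈ [12/23, 16/23) → index 3
j=3: u_3=23/30 ∈ [16/23, 1) → index 4
j=4: u_4=29/30 ∈ [16/23, 1) → index 4

1 2 3 4 4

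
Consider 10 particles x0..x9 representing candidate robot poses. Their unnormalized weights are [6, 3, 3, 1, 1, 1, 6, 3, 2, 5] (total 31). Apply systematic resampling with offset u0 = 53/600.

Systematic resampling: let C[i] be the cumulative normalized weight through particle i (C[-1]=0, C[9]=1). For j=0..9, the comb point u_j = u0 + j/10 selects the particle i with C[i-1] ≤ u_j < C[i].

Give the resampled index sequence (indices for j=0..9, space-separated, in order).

0 0 1 3 6 6 7 8 9 9

C = [6/31, 9/31, 12/31, 13/31, 14/31, 15/31, 21/31, 24/31, 26/31, 1]
j=0: u_0=53/600 ∈ [0, 6/31) → index 0
j=1: u_1=113/600 ∈ [0, 6/31) → index 0
j=2: u_2=173/600 ∈ [6/31, 9/31) → index 1
j=3: u_3=233/600 ∈ [12/31, 13/31) → index 3
j=4: u_4=293/600 ∈ [15/31, 21/31) → index 6
j=5: u_5=353/600 ∈ [15/31, 21/31) → index 6
j=6: u_6=413/600 ∈ [21/31, 24/31) → index 7
j=7: u_7=473/600 ∈ [24/31, 26/31) → index 8
j=8: u_8=533/600 ∈ [26/31, 1) → index 9
j=9: u_9=593/600 ∈ [26/31, 1) → index 9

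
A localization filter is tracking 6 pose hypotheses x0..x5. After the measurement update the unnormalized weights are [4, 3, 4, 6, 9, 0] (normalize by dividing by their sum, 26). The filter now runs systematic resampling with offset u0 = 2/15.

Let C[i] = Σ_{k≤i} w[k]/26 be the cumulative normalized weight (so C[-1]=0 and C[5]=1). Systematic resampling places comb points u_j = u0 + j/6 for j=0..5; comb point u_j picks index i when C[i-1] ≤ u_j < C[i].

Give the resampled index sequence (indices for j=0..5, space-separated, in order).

0 2 3 3 4 4

C = [2/13, 7/26, 11/26, 17/26, 1, 1]
j=0: u_0=2/15 ∈ [0, 2/13) → index 0
j=1: u_1=3/10 ∈ [7/26, 11/26) → index 2
j=2: u_2=7/15 ∈ [11/26, 17/26) → index 3
j=3: u_3=19/30 ∈ [11/26, 17/26) → index 3
j=4: u_4=4/5 ∈ [17/26, 1) → index 4
j=5: u_5=29/30 ∈ [17/26, 1) → index 4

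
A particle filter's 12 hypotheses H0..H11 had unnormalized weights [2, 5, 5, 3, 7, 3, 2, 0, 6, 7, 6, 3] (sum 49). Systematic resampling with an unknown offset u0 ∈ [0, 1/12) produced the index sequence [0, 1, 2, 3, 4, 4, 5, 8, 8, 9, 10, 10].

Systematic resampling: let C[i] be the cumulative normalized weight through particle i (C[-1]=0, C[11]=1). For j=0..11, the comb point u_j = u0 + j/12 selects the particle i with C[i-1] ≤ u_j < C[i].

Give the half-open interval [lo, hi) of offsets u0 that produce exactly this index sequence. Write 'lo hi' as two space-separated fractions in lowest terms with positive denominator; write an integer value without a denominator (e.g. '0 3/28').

C = [2/49, 1/7, 12/49, 15/49, 22/49, 25/49, 27/49, 27/49, 33/49, 40/49, 46/49, 1]
j=0 picked index 0: u0 ∈ [0, 2/49)
j=1 picked index 1: u0 ∈ [-25/588, 5/84)
j=2 picked index 2: u0 ∈ [-1/42, 23/294)
j=3 picked index 3: u0 ∈ [-1/196, 11/196)
j=4 picked index 4: u0 ∈ [-4/147, 17/147)
j=5 picked index 4: u0 ∈ [-65/588, 19/588)
j=6 picked index 5: u0 ∈ [-5/98, 1/98)
j=7 picked index 8: u0 ∈ [-19/588, 53/588)
j=8 picked index 8: u0 ∈ [-17/147, 1/147)
j=9 picked index 9: u0 ∈ [-15/196, 13/196)
j=10 picked index 10: u0 ∈ [-5/294, 31/294)
j=11 picked index 10: u0 ∈ [-59/588, 13/588)
intersection: [0, 1/147)

0 1/147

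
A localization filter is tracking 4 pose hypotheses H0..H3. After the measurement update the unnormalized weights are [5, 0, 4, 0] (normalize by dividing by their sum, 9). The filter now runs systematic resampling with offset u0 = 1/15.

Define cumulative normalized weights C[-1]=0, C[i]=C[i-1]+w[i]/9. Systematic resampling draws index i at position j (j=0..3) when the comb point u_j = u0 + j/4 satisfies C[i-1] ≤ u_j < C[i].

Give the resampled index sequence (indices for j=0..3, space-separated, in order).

C = [5/9, 5/9, 1, 1]
j=0: u_0=1/15 ∈ [0, 5/9) → index 0
j=1: u_1=19/60 ∈ [0, 5/9) → index 0
j=2: u_2=17/30 ∈ [5/9, 1) → index 2
j=3: u_3=49/60 ∈ [5/9, 1) → index 2

0 0 2 2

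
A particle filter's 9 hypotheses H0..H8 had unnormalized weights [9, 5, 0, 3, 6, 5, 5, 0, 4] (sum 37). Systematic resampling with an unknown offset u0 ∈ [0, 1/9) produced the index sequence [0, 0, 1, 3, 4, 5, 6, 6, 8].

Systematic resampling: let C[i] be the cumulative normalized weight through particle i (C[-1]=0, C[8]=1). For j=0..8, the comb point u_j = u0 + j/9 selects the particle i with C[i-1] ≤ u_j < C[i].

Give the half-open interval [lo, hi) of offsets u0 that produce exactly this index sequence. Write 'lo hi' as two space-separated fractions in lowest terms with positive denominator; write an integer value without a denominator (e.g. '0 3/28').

10/111 1/9

C = [9/37, 14/37, 14/37, 17/37, 23/37, 28/37, 33/37, 33/37, 1]
j=0 picked index 0: u0 ∈ [0, 9/37)
j=1 picked index 0: u0 ∈ [-1/9, 44/333)
j=2 picked index 1: u0 ∈ [7/333, 52/333)
j=3 picked index 3: u0 ∈ [5/111, 14/111)
j=4 picked index 4: u0 ∈ [5/333, 59/333)
j=5 picked index 5: u0 ∈ [22/333, 67/333)
j=6 picked index 6: u0 ∈ [10/111, 25/111)
j=7 picked index 6: u0 ∈ [-7/333, 38/333)
j=8 picked index 8: u0 ∈ [1/333, 1/9)
intersection: [10/111, 1/9)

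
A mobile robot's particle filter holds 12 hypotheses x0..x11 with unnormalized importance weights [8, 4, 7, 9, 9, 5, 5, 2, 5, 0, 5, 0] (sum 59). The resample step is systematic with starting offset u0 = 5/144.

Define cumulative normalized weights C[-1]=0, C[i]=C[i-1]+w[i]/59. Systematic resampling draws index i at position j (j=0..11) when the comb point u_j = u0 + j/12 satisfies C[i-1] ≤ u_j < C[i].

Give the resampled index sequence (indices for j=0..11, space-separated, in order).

C = [8/59, 12/59, 19/59, 28/59, 37/59, 42/59, 47/59, 49/59, 54/59, 54/59, 1, 1]
j=0: u_0=5/144 ∈ [0, 8/59) → index 0
j=1: u_1=17/144 ∈ [0, 8/59) → index 0
j=2: u_2=29/144 ∈ [8/59, 12/59) → index 1
j=3: u_3=41/144 ∈ [12/59, 19/59) → index 2
j=4: u_4=53/144 ∈ [19/59, 28/59) → index 3
j=5: u_5=65/144 ∈ [19/59, 28/59) → index 3
j=6: u_6=77/144 ∈ [28/59, 37/59) → index 4
j=7: u_7=89/144 ∈ [28/59, 37/59) → index 4
j=8: u_8=101/144 ∈ [37/59, 42/59) → index 5
j=9: u_9=113/144 ∈ [42/59, 47/59) → index 6
j=10: u_10=125/144 ∈ [49/59, 54/59) → index 8
j=11: u_11=137/144 ∈ [54/59, 1) → index 10

0 0 1 2 3 3 4 4 5 6 8 10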